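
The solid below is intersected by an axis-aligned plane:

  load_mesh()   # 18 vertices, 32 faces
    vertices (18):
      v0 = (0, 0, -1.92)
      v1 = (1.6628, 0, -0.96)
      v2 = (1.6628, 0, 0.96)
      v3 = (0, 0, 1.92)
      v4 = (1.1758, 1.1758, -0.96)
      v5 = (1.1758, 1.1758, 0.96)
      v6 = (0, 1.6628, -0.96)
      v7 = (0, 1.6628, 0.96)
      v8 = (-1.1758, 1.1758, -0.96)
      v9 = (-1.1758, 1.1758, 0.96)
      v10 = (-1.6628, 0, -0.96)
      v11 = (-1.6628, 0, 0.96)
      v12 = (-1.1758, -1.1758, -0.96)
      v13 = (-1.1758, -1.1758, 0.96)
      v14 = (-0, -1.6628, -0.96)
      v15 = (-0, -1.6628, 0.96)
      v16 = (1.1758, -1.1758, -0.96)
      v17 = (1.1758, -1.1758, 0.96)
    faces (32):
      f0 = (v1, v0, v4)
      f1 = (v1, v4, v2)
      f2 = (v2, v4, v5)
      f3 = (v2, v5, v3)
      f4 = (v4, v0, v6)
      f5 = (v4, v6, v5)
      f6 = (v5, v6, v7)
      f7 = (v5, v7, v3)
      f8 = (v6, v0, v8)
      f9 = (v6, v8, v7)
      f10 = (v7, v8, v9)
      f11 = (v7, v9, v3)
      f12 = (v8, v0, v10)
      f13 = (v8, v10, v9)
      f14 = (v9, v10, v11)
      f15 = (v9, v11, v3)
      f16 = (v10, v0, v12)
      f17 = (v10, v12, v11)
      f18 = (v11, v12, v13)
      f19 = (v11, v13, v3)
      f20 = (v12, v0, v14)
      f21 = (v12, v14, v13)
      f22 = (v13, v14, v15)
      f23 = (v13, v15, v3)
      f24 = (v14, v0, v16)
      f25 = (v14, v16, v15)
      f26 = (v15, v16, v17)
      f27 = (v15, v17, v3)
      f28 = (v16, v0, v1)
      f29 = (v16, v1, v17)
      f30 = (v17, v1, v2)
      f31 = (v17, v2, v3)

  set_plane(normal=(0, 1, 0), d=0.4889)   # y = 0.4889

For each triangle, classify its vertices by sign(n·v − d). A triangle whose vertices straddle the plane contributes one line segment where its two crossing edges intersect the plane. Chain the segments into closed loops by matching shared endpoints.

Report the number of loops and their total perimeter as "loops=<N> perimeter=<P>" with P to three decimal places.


loops=1 perimeter=10.337

Straddling triangles (12 of 32):
  (v1,v0,v4) [--+] → (0.4889, 0.4889, -1.52083)–(1.4603, 0.4889, -0.96)  len=1.1217
  (v1,v4,v2) [-+-] → (1.4603, 0.4889, -0.96)–(1.4603, 0.4889, 0.16166)  len=1.1217
  (v2,v4,v5) [-++] → (1.4603, 0.4889, 0.16166)–(1.4603, 0.4889, 0.96)  len=0.7983
  (v2,v5,v3) [-+-] → (1.4603, 0.4889, 0.96)–(0.4889, 0.4889, 1.52083)  len=1.1217
  (v4,v0,v6) [+-+] → (0.4889, 0.4889, -1.52083)–(0, 0.4889, -1.63774)  len=0.5027
  (v5,v7,v3) [++-] → (0, 0.4889, 1.63774)–(0.4889, 0.4889, 1.52083)  len=0.5027
  (v6,v0,v8) [+-+] → (0, 0.4889, -1.63774)–(-0.4889, 0.4889, -1.52083)  len=0.5027
  (v7,v9,v3) [++-] → (-0.4889, 0.4889, 1.52083)–(0, 0.4889, 1.63774)  len=0.5027
  (v8,v0,v10) [+--] → (-0.4889, 0.4889, -1.52083)–(-1.4603, 0.4889, -0.96)  len=1.1217
  (v8,v10,v9) [+-+] → (-1.4603, 0.4889, -0.96)–(-1.4603, 0.4889, -0.16166)  len=0.7983
  (v9,v10,v11) [+--] → (-1.4603, 0.4889, -0.16166)–(-1.4603, 0.4889, 0.96)  len=1.1217
  (v9,v11,v3) [+--] → (-1.4603, 0.4889, 0.96)–(-0.4889, 0.4889, 1.52083)  len=1.1217

Chained into 1 loop(s):
  loop 1: 12 segments, perimeter = 10.3374
Total perimeter = 10.337


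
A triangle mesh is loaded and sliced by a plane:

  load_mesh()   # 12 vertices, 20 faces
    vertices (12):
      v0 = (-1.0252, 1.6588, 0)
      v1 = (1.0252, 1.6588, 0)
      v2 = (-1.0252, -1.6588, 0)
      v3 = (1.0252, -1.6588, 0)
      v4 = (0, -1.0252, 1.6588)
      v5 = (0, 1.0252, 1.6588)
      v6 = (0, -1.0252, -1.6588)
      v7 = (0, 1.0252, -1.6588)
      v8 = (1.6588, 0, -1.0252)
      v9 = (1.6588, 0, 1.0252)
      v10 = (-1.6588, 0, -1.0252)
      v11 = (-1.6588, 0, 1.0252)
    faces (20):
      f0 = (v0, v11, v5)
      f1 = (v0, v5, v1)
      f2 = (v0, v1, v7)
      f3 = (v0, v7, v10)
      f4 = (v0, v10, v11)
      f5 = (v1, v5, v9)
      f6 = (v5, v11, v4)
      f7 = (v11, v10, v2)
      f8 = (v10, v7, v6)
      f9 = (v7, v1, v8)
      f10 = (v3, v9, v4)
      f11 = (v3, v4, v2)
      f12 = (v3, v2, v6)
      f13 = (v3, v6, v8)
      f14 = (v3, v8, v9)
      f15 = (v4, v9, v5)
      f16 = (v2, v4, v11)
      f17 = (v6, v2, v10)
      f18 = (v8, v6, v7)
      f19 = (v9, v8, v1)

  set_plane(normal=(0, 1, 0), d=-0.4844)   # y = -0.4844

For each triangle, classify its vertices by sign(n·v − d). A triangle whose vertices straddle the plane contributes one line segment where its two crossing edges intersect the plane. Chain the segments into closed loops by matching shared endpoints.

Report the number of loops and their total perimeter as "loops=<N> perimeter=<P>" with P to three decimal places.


loops=1 perimeter=10.037

Straddling triangles (10 of 20):
  (v5,v11,v4) [++-] → (-0.875028, -0.4844, 1.32457)–(0, -0.4844, 1.6588)  len=0.9367
  (v11,v10,v2) [++-] → (-1.47378, -0.4844, -0.725823)–(-1.47378, -0.4844, 0.725823)  len=1.4516
  (v10,v7,v6) [++-] → (0, -0.4844, -1.6588)–(-0.875028, -0.4844, -1.32457)  len=0.9367
  (v3,v9,v4) [-+-] → (1.47378, -0.4844, 0.725823)–(0.875028, -0.4844, 1.32457)  len=0.8468
  (v3,v6,v8) [--+] → (0.875028, -0.4844, -1.32457)–(1.47378, -0.4844, -0.725823)  len=0.8468
  (v3,v8,v9) [-++] → (1.47378, -0.4844, -0.725823)–(1.47378, -0.4844, 0.725823)  len=1.4516
  (v4,v9,v5) [-++] → (0.875028, -0.4844, 1.32457)–(0, -0.4844, 1.6588)  len=0.9367
  (v2,v4,v11) [--+] → (-0.875028, -0.4844, 1.32457)–(-1.47378, -0.4844, 0.725823)  len=0.8468
  (v6,v2,v10) [--+] → (-1.47378, -0.4844, -0.725823)–(-0.875028, -0.4844, -1.32457)  len=0.8468
  (v8,v6,v7) [+-+] → (0.875028, -0.4844, -1.32457)–(0, -0.4844, -1.6588)  len=0.9367

Chained into 1 loop(s):
  loop 1: 10 segments, perimeter = 10.0371
Total perimeter = 10.037


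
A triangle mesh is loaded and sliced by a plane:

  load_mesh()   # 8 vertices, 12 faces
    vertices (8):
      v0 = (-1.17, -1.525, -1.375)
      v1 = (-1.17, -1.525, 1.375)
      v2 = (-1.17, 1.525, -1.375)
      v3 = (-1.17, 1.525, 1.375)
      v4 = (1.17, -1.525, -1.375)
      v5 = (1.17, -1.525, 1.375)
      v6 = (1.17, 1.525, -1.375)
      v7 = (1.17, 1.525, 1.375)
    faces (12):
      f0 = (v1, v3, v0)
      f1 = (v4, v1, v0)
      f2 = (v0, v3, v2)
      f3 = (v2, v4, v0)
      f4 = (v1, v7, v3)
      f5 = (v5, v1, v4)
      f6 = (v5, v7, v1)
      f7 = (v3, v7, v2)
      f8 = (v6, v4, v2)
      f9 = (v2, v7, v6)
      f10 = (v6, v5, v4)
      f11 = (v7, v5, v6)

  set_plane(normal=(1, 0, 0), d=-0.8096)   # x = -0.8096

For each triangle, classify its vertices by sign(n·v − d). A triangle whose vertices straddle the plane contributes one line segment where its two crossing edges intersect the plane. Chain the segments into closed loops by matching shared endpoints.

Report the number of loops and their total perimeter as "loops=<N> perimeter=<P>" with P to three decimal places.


Straddling triangles (8 of 12):
  (v4,v1,v0) [+--] → (-0.8096, -1.525, 0.951453)–(-0.8096, -1.525, -1.375)  len=2.3265
  (v2,v4,v0) [-+-] → (-0.8096, 1.05525, -1.375)–(-0.8096, -1.525, -1.375)  len=2.5802
  (v1,v7,v3) [-+-] → (-0.8096, -1.05525, 1.375)–(-0.8096, 1.525, 1.375)  len=2.5802
  (v5,v1,v4) [+-+] → (-0.8096, -1.525, 1.375)–(-0.8096, -1.525, 0.951453)  len=0.4235
  (v5,v7,v1) [++-] → (-0.8096, -1.05525, 1.375)–(-0.8096, -1.525, 1.375)  len=0.4698
  (v3,v7,v2) [-+-] → (-0.8096, 1.525, 1.375)–(-0.8096, 1.525, -0.951453)  len=2.3265
  (v6,v4,v2) [++-] → (-0.8096, 1.05525, -1.375)–(-0.8096, 1.525, -1.375)  len=0.4698
  (v2,v7,v6) [-++] → (-0.8096, 1.525, -0.951453)–(-0.8096, 1.525, -1.375)  len=0.4235

Chained into 1 loop(s):
  loop 1: 8 segments, perimeter = 11.6000
Total perimeter = 11.600

loops=1 perimeter=11.600


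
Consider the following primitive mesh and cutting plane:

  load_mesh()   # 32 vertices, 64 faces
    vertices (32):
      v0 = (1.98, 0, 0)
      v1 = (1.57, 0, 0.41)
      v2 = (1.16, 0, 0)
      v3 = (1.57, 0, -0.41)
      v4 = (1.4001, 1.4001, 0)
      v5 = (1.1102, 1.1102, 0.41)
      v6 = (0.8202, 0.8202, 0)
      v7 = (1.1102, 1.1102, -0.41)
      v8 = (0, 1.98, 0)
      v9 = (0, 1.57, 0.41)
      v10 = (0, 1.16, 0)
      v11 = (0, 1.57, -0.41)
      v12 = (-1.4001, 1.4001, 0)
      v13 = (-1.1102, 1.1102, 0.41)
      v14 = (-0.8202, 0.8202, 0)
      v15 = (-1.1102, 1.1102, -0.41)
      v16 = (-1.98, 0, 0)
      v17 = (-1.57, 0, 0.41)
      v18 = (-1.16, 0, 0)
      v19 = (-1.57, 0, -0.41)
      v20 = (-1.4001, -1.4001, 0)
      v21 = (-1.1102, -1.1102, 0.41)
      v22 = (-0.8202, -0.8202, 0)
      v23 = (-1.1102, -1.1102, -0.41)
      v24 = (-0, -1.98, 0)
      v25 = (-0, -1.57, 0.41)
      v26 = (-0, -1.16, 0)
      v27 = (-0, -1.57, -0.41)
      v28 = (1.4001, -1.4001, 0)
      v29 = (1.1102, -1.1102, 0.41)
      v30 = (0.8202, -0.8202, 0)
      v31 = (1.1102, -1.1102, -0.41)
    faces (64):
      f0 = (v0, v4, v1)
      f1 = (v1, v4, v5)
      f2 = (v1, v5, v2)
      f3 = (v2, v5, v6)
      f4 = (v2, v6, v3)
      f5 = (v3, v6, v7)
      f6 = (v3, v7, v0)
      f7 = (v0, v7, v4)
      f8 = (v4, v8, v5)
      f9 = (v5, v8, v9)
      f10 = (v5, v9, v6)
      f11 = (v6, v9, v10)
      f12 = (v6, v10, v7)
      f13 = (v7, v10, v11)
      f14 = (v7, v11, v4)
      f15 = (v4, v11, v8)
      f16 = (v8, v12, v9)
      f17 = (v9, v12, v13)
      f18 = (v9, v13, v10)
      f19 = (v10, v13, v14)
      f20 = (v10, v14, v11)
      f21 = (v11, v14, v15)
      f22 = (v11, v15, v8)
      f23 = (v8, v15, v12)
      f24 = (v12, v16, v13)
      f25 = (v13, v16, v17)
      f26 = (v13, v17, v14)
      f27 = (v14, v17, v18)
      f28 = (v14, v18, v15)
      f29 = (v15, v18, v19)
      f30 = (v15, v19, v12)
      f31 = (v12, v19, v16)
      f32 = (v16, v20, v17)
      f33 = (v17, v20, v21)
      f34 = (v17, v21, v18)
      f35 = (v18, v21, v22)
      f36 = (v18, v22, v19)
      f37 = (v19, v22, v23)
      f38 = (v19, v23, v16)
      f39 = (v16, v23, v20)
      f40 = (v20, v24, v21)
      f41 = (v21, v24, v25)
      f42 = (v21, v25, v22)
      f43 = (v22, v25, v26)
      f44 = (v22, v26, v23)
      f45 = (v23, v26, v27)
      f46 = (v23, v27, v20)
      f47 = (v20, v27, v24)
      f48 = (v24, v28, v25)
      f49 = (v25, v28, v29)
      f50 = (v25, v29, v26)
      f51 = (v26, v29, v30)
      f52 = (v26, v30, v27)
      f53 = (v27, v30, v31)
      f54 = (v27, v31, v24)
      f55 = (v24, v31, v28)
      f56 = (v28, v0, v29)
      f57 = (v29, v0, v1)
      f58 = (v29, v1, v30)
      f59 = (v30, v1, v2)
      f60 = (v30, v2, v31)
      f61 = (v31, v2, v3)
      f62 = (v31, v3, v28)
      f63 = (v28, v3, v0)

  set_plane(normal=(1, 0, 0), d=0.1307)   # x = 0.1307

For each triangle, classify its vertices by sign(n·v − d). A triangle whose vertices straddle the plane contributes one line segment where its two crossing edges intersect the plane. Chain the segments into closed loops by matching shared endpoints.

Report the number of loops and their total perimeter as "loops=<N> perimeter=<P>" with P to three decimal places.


loops=2 perimeter=4.639

Straddling triangles (16 of 64):
  (v4,v8,v5) [+-+] → (0.1307, 1.92587, 0)–(0.1307, 1.8776, 0.0482679)  len=0.0683
  (v5,v8,v9) [+--] → (0.1307, 1.8776, 0.0482679)–(0.1307, 1.51587, 0.41)  len=0.5116
  (v5,v9,v6) [+-+] → (0.1307, 1.51587, 0.41)–(0.1307, 1.45052, 0.344666)  len=0.0924
  (v6,v9,v10) [+--] → (0.1307, 1.45052, 0.344666)–(0.1307, 1.10585, 0)  len=0.4874
  (v6,v10,v7) [+-+] → (0.1307, 1.10585, 0)–(0.1307, 1.15414, -0.0482679)  len=0.0683
  (v7,v10,v11) [+--] → (0.1307, 1.15414, -0.0482679)–(0.1307, 1.51587, -0.41)  len=0.5116
  (v7,v11,v4) [+-+] → (0.1307, 1.51587, -0.41)–(0.1307, 1.55414, -0.371726)  len=0.0541
  (v4,v11,v8) [+--] → (0.1307, 1.55414, -0.371726)–(0.1307, 1.92587, 0)  len=0.5257
  (v24,v28,v25) [-+-] → (0.1307, -1.92587, 0)–(0.1307, -1.55414, 0.371726)  len=0.5257
  (v25,v28,v29) [-++] → (0.1307, -1.55414, 0.371726)–(0.1307, -1.51587, 0.41)  len=0.0541
  (v25,v29,v26) [-+-] → (0.1307, -1.51587, 0.41)–(0.1307, -1.15414, 0.0482679)  len=0.5116
  (v26,v29,v30) [-++] → (0.1307, -1.15414, 0.0482679)–(0.1307, -1.10585, 0)  len=0.0683
  (v26,v30,v27) [-+-] → (0.1307, -1.10585, 0)–(0.1307, -1.45052, -0.344666)  len=0.4874
  (v27,v30,v31) [-++] → (0.1307, -1.45052, -0.344666)–(0.1307, -1.51587, -0.41)  len=0.0924
  (v27,v31,v24) [-+-] → (0.1307, -1.51587, -0.41)–(0.1307, -1.8776, -0.0482679)  len=0.5116
  (v24,v31,v28) [-++] → (0.1307, -1.8776, -0.0482679)–(0.1307, -1.92587, 0)  len=0.0683

Chained into 2 loop(s):
  loop 1: 8 segments, perimeter = 2.3193
  loop 2: 8 segments, perimeter = 2.3193
Total perimeter = 4.639


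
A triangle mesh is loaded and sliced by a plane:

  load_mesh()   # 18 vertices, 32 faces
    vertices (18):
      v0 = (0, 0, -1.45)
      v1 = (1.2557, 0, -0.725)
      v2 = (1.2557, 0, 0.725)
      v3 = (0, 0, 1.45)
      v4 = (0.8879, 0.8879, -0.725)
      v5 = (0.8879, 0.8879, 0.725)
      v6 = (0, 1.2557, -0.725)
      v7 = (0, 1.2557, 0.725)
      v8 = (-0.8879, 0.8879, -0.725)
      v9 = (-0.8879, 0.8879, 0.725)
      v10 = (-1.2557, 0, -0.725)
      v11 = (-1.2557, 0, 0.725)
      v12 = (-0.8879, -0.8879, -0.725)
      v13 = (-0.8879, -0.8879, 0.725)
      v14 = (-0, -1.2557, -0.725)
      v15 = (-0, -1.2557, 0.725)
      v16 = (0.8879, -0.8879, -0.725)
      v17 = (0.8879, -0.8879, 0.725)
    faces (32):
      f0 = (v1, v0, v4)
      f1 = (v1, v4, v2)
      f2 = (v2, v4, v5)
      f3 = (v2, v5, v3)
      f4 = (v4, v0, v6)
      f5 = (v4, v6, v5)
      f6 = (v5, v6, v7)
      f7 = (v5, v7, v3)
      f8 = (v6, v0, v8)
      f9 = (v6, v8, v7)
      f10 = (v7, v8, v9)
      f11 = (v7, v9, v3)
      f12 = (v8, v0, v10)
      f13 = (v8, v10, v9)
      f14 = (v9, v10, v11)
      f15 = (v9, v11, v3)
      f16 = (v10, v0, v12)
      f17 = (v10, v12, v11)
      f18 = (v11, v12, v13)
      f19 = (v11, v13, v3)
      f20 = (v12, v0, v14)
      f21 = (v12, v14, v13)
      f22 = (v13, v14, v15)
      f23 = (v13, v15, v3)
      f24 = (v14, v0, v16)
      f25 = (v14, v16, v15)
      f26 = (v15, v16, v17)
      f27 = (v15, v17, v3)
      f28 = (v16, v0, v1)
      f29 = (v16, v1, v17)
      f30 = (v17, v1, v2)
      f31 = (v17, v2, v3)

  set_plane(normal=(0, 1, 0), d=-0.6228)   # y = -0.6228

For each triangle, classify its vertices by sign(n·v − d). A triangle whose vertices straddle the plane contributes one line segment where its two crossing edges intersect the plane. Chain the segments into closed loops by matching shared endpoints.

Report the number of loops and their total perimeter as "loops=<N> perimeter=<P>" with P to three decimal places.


loops=1 perimeter=7.193

Straddling triangles (12 of 32):
  (v10,v0,v12) [++-] → (-0.6228, -0.6228, -0.941463)–(-0.997714, -0.6228, -0.725)  len=0.4329
  (v10,v12,v11) [+-+] → (-0.997714, -0.6228, -0.725)–(-0.997714, -0.6228, -0.292074)  len=0.4329
  (v11,v12,v13) [+--] → (-0.997714, -0.6228, -0.292074)–(-0.997714, -0.6228, 0.725)  len=1.0171
  (v11,v13,v3) [+-+] → (-0.997714, -0.6228, 0.725)–(-0.6228, -0.6228, 0.941463)  len=0.4329
  (v12,v0,v14) [-+-] → (-0.6228, -0.6228, -0.941463)–(0, -0.6228, -1.09042)  len=0.6404
  (v13,v15,v3) [--+] → (0, -0.6228, 1.09042)–(-0.6228, -0.6228, 0.941463)  len=0.6404
  (v14,v0,v16) [-+-] → (0, -0.6228, -1.09042)–(0.6228, -0.6228, -0.941463)  len=0.6404
  (v15,v17,v3) [--+] → (0.6228, -0.6228, 0.941463)–(0, -0.6228, 1.09042)  len=0.6404
  (v16,v0,v1) [-++] → (0.6228, -0.6228, -0.941463)–(0.997714, -0.6228, -0.725)  len=0.4329
  (v16,v1,v17) [-+-] → (0.997714, -0.6228, -0.725)–(0.997714, -0.6228, 0.292074)  len=1.0171
  (v17,v1,v2) [-++] → (0.997714, -0.6228, 0.292074)–(0.997714, -0.6228, 0.725)  len=0.4329
  (v17,v2,v3) [-++] → (0.997714, -0.6228, 0.725)–(0.6228, -0.6228, 0.941463)  len=0.4329

Chained into 1 loop(s):
  loop 1: 12 segments, perimeter = 7.1931
Total perimeter = 7.193


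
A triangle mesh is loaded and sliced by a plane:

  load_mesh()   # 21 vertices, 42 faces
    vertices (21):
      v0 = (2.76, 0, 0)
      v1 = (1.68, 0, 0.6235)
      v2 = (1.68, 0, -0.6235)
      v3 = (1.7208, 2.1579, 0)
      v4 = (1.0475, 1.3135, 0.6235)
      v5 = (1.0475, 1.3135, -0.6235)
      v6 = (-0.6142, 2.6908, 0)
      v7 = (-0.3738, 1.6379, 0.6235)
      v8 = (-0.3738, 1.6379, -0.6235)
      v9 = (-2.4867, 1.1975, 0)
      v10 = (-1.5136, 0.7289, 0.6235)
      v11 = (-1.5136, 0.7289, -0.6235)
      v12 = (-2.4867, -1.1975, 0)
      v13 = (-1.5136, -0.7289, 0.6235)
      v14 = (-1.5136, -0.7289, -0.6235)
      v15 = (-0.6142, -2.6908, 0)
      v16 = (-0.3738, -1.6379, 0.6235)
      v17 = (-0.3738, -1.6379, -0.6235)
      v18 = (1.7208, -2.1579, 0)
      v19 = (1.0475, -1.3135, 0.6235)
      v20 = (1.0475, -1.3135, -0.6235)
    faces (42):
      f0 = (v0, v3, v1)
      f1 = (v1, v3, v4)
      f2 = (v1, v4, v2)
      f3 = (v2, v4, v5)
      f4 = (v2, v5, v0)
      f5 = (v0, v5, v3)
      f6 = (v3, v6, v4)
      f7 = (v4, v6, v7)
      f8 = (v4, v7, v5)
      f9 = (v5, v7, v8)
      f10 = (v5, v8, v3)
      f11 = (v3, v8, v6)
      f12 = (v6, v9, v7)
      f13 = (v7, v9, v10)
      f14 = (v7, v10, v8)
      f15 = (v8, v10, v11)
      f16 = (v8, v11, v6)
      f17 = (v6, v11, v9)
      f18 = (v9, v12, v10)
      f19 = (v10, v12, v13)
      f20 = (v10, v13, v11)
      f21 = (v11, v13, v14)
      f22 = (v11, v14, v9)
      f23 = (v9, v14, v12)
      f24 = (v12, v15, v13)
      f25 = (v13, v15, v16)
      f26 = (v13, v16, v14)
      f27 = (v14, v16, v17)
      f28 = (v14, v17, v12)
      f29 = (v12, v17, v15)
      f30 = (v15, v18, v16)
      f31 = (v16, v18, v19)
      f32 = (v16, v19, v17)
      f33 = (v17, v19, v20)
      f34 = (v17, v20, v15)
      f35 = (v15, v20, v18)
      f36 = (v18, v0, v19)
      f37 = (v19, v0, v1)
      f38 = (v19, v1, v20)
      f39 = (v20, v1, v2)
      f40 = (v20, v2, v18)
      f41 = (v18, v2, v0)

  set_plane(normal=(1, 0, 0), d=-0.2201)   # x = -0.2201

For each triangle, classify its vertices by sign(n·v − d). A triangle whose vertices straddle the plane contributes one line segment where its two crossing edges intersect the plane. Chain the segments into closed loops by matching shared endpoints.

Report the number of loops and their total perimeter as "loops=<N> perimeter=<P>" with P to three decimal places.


Straddling triangles (12 of 42):
  (v3,v6,v4) [+-+] → (-0.2201, 2.60086, 0)–(-0.2201, 2.36415, 0.147873)  len=0.2791
  (v4,v6,v7) [+--] → (-0.2201, 2.36415, 0.147873)–(-0.2201, 1.60282, 0.6235)  len=0.8977
  (v4,v7,v5) [+-+] → (-0.2201, 1.60282, 0.6235)–(-0.2201, 1.60282, 0.488649)  len=0.1349
  (v5,v7,v8) [+--] → (-0.2201, 1.60282, 0.488649)–(-0.2201, 1.60282, -0.6235)  len=1.1121
  (v5,v8,v3) [+-+] → (-0.2201, 1.60282, -0.6235)–(-0.2201, 1.67606, -0.577748)  len=0.0864
  (v3,v8,v6) [+--] → (-0.2201, 1.67606, -0.577748)–(-0.2201, 2.60086, 0)  len=1.0904
  (v15,v18,v16) [-+-] → (-0.2201, -2.60086, 0)–(-0.2201, -1.67606, 0.577748)  len=1.0904
  (v16,v18,v19) [-++] → (-0.2201, -1.67606, 0.577748)–(-0.2201, -1.60282, 0.6235)  len=0.0864
  (v16,v19,v17) [-+-] → (-0.2201, -1.60282, 0.6235)–(-0.2201, -1.60282, -0.488649)  len=1.1121
  (v17,v19,v20) [-++] → (-0.2201, -1.60282, -0.488649)–(-0.2201, -1.60282, -0.6235)  len=0.1349
  (v17,v20,v15) [-+-] → (-0.2201, -1.60282, -0.6235)–(-0.2201, -2.36415, -0.147873)  len=0.8977
  (v15,v20,v18) [-++] → (-0.2201, -2.36415, -0.147873)–(-0.2201, -2.60086, 0)  len=0.2791

Chained into 2 loop(s):
  loop 1: 6 segments, perimeter = 3.6006
  loop 2: 6 segments, perimeter = 3.6006
Total perimeter = 7.201

loops=2 perimeter=7.201


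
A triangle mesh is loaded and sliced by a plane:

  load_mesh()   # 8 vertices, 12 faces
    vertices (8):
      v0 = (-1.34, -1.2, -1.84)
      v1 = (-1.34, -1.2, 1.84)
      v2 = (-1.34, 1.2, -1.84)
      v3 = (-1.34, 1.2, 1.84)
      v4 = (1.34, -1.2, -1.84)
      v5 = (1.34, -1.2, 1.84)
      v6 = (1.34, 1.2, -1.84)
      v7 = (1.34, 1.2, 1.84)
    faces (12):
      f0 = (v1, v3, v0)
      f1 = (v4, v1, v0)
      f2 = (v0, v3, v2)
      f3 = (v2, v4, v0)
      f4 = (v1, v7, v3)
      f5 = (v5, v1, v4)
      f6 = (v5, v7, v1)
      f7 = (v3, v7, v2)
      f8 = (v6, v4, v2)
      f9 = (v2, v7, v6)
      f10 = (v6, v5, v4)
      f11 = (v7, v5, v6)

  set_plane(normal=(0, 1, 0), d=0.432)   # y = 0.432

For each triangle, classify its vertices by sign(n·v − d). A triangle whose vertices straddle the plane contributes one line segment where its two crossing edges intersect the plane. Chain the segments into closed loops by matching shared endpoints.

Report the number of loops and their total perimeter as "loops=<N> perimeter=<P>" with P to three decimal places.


loops=1 perimeter=12.720

Straddling triangles (8 of 12):
  (v1,v3,v0) [-+-] → (-1.34, 0.432, 1.84)–(-1.34, 0.432, 0.6624)  len=1.1776
  (v0,v3,v2) [-++] → (-1.34, 0.432, 0.6624)–(-1.34, 0.432, -1.84)  len=2.5024
  (v2,v4,v0) [+--] → (-0.4824, 0.432, -1.84)–(-1.34, 0.432, -1.84)  len=0.8576
  (v1,v7,v3) [-++] → (0.4824, 0.432, 1.84)–(-1.34, 0.432, 1.84)  len=1.8224
  (v5,v7,v1) [-+-] → (1.34, 0.432, 1.84)–(0.4824, 0.432, 1.84)  len=0.8576
  (v6,v4,v2) [+-+] → (1.34, 0.432, -1.84)–(-0.4824, 0.432, -1.84)  len=1.8224
  (v6,v5,v4) [+--] → (1.34, 0.432, -0.6624)–(1.34, 0.432, -1.84)  len=1.1776
  (v7,v5,v6) [+-+] → (1.34, 0.432, 1.84)–(1.34, 0.432, -0.6624)  len=2.5024

Chained into 1 loop(s):
  loop 1: 8 segments, perimeter = 12.7200
Total perimeter = 12.720


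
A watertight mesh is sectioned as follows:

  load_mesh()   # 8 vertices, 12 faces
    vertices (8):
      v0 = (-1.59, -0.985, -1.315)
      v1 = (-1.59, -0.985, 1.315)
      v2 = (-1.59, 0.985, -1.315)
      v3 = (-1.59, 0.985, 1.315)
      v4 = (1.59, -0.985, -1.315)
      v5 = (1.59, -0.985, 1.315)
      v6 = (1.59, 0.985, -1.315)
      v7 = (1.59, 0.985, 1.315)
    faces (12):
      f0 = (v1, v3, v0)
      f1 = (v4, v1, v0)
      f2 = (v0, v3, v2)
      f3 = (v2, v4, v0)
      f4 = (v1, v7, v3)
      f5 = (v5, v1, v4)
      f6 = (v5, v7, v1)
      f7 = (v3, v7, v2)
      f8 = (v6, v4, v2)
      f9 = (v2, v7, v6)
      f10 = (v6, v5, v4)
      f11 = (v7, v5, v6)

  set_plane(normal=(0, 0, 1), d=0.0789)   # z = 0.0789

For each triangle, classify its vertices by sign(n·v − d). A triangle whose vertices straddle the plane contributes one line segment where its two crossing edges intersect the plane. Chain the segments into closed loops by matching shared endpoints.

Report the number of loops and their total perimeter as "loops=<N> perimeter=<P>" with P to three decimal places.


loops=1 perimeter=10.300

Straddling triangles (8 of 12):
  (v1,v3,v0) [++-] → (-1.59, 0.0591, 0.0789)–(-1.59, -0.985, 0.0789)  len=1.0441
  (v4,v1,v0) [-+-] → (-0.0954, -0.985, 0.0789)–(-1.59, -0.985, 0.0789)  len=1.4946
  (v0,v3,v2) [-+-] → (-1.59, 0.0591, 0.0789)–(-1.59, 0.985, 0.0789)  len=0.9259
  (v5,v1,v4) [++-] → (-0.0954, -0.985, 0.0789)–(1.59, -0.985, 0.0789)  len=1.6854
  (v3,v7,v2) [++-] → (0.0954, 0.985, 0.0789)–(-1.59, 0.985, 0.0789)  len=1.6854
  (v2,v7,v6) [-+-] → (0.0954, 0.985, 0.0789)–(1.59, 0.985, 0.0789)  len=1.4946
  (v6,v5,v4) [-+-] → (1.59, -0.0591, 0.0789)–(1.59, -0.985, 0.0789)  len=0.9259
  (v7,v5,v6) [++-] → (1.59, -0.0591, 0.0789)–(1.59, 0.985, 0.0789)  len=1.0441

Chained into 1 loop(s):
  loop 1: 8 segments, perimeter = 10.3000
Total perimeter = 10.300


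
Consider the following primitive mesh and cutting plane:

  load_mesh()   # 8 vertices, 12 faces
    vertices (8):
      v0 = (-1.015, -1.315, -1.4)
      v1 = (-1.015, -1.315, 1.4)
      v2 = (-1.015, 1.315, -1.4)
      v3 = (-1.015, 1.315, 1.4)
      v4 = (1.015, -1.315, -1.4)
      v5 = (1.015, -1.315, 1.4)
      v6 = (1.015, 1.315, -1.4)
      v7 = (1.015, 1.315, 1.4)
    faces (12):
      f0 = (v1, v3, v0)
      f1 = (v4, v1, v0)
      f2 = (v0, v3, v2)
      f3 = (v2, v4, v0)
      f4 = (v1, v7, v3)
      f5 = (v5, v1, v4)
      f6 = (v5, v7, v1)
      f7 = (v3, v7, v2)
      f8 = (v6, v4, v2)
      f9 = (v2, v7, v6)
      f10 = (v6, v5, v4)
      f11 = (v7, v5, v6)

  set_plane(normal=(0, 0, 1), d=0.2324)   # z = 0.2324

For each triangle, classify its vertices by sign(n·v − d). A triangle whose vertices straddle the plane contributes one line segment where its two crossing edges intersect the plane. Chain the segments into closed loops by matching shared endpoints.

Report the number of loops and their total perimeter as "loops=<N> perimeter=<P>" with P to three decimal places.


loops=1 perimeter=9.320

Straddling triangles (8 of 12):
  (v1,v3,v0) [++-] → (-1.015, 0.21829, 0.2324)–(-1.015, -1.315, 0.2324)  len=1.5333
  (v4,v1,v0) [-+-] → (-0.16849, -1.315, 0.2324)–(-1.015, -1.315, 0.2324)  len=0.8465
  (v0,v3,v2) [-+-] → (-1.015, 0.21829, 0.2324)–(-1.015, 1.315, 0.2324)  len=1.0967
  (v5,v1,v4) [++-] → (-0.16849, -1.315, 0.2324)–(1.015, -1.315, 0.2324)  len=1.1835
  (v3,v7,v2) [++-] → (0.16849, 1.315, 0.2324)–(-1.015, 1.315, 0.2324)  len=1.1835
  (v2,v7,v6) [-+-] → (0.16849, 1.315, 0.2324)–(1.015, 1.315, 0.2324)  len=0.8465
  (v6,v5,v4) [-+-] → (1.015, -0.21829, 0.2324)–(1.015, -1.315, 0.2324)  len=1.0967
  (v7,v5,v6) [++-] → (1.015, -0.21829, 0.2324)–(1.015, 1.315, 0.2324)  len=1.5333

Chained into 1 loop(s):
  loop 1: 8 segments, perimeter = 9.3200
Total perimeter = 9.320


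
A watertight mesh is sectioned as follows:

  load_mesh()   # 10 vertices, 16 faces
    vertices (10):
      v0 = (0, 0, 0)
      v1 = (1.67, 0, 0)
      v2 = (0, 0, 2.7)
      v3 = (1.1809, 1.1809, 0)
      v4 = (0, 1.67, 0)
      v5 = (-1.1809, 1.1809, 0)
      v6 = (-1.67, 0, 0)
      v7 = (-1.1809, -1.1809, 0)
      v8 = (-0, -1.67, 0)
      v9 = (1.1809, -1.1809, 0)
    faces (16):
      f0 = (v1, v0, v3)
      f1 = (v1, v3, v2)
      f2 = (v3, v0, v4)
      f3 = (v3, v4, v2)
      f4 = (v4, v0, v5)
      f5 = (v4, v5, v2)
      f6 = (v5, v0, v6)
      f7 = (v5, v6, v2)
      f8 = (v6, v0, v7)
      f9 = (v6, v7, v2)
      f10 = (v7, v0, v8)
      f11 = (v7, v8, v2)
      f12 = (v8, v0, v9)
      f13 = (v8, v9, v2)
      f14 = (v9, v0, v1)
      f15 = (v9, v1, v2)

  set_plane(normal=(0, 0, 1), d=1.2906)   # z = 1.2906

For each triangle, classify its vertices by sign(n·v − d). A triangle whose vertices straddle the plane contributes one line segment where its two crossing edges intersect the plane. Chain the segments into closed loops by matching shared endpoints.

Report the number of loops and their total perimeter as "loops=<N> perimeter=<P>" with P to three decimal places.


Straddling triangles (8 of 16):
  (v1,v3,v2) [--+] → (0.61643, 0.61643, 1.2906)–(0.87174, 0, 1.2906)  len=0.6672
  (v3,v4,v2) [--+] → (0, 0.87174, 1.2906)–(0.61643, 0.61643, 1.2906)  len=0.6672
  (v4,v5,v2) [--+] → (-0.61643, 0.61643, 1.2906)–(0, 0.87174, 1.2906)  len=0.6672
  (v5,v6,v2) [--+] → (-0.87174, 0, 1.2906)–(-0.61643, 0.61643, 1.2906)  len=0.6672
  (v6,v7,v2) [--+] → (-0.61643, -0.61643, 1.2906)–(-0.87174, 0, 1.2906)  len=0.6672
  (v7,v8,v2) [--+] → (0, -0.87174, 1.2906)–(-0.61643, -0.61643, 1.2906)  len=0.6672
  (v8,v9,v2) [--+] → (0.61643, -0.61643, 1.2906)–(0, -0.87174, 1.2906)  len=0.6672
  (v9,v1,v2) [--+] → (0.87174, 0, 1.2906)–(0.61643, -0.61643, 1.2906)  len=0.6672

Chained into 1 loop(s):
  loop 1: 8 segments, perimeter = 5.3377
Total perimeter = 5.338

loops=1 perimeter=5.338


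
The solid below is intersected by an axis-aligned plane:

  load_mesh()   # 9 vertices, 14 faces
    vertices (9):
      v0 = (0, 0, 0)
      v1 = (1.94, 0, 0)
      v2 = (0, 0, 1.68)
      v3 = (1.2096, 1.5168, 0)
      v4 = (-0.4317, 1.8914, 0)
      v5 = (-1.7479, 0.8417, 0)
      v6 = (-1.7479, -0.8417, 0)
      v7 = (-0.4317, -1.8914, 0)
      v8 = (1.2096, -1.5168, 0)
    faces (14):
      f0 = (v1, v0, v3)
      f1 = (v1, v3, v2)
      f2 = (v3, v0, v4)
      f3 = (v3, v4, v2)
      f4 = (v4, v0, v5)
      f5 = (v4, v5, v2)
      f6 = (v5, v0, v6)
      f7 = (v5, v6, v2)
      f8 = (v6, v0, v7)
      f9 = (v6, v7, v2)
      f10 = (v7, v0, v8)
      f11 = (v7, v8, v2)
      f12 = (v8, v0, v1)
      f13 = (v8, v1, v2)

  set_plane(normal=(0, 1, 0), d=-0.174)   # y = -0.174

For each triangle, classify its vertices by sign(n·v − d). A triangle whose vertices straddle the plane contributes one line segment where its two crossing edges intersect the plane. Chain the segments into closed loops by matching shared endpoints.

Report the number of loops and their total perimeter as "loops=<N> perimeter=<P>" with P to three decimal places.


Straddling triangles (8 of 14):
  (v5,v0,v6) [++-] → (-0.361334, -0.174, 0)–(-1.7479, -0.174, 0)  len=1.3866
  (v5,v6,v2) [+-+] → (-1.7479, -0.174, 0)–(-0.361334, -0.174, 1.3327)  len=1.9232
  (v6,v0,v7) [-+-] → (-0.361334, -0.174, 0)–(-0.0397144, -0.174, 0)  len=0.3216
  (v6,v7,v2) [--+] → (-0.0397144, -0.174, 1.52545)–(-0.361334, -0.174, 1.3327)  len=0.3750
  (v7,v0,v8) [-+-] → (-0.0397144, -0.174, 0)–(0.138759, -0.174, 0)  len=0.1785
  (v7,v8,v2) [--+] → (0.138759, -0.174, 1.48728)–(-0.0397144, -0.174, 1.52545)  len=0.1825
  (v8,v0,v1) [-++] → (0.138759, -0.174, 0)–(1.85621, -0.174, 0)  len=1.7175
  (v8,v1,v2) [-++] → (1.85621, -0.174, 0)–(0.138759, -0.174, 1.48728)  len=2.2719

Chained into 1 loop(s):
  loop 1: 8 segments, perimeter = 8.3567
Total perimeter = 8.357

loops=1 perimeter=8.357


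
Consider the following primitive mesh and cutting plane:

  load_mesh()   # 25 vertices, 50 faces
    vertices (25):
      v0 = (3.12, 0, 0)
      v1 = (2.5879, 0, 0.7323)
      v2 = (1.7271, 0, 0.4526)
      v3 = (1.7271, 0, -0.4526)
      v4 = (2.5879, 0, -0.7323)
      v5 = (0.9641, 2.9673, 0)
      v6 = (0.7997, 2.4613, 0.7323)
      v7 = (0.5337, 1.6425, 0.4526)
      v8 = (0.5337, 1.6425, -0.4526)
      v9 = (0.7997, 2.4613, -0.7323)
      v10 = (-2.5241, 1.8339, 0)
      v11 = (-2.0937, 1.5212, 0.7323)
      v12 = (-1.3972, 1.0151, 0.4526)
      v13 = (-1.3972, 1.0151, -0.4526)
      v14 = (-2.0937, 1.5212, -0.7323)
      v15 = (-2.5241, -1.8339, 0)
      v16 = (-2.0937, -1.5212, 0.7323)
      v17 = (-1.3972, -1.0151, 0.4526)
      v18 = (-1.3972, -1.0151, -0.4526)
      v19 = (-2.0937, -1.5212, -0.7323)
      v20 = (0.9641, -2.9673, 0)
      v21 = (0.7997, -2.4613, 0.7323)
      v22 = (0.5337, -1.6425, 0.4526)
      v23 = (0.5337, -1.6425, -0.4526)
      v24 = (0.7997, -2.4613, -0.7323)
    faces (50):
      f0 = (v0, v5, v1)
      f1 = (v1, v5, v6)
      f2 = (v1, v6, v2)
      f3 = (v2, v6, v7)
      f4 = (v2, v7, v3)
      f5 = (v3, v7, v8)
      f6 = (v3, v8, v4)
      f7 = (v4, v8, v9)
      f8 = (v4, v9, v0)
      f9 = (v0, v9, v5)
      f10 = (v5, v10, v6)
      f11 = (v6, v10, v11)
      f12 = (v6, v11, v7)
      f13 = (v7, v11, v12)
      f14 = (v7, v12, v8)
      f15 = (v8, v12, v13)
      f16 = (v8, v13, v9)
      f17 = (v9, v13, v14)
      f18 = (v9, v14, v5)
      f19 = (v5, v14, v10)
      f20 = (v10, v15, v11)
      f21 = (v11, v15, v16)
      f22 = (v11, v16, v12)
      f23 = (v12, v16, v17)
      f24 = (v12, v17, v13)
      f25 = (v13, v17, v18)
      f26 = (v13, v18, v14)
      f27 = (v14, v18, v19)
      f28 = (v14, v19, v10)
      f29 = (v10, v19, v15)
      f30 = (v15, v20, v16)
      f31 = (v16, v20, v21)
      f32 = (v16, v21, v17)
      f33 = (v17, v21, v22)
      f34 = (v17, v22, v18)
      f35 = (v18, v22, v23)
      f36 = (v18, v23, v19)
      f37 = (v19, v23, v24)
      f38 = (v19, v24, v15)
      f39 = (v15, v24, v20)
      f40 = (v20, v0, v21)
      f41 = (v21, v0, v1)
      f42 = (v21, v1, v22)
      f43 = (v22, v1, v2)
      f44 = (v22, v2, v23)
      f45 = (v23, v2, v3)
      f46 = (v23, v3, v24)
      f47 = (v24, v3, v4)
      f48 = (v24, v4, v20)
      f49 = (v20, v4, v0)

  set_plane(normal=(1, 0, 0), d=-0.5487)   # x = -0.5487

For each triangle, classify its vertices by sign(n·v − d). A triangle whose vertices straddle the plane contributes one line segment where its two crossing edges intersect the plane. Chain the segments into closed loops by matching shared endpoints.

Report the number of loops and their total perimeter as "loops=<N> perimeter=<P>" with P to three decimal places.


loops=2 perimeter=8.390

Straddling triangles (20 of 50):
  (v5,v10,v6) [+-+] → (-0.5487, 2.47575, 0)–(-0.5487, 2.20678, 0.43522)  len=0.5116
  (v6,v10,v11) [+--] → (-0.5487, 2.20678, 0.43522)–(-0.5487, 2.02319, 0.7323)  len=0.3492
  (v6,v11,v7) [+-+] → (-0.5487, 2.02319, 0.7323)–(-0.5487, 1.59253, 0.567827)  len=0.4610
  (v7,v11,v12) [+--] → (-0.5487, 1.59253, 0.567827)–(-0.5487, 1.2908, 0.4526)  len=0.3230
  (v7,v12,v8) [+-+] → (-0.5487, 1.2908, 0.4526)–(-0.5487, 1.2908, 0.0548258)  len=0.3978
  (v8,v12,v13) [+--] → (-0.5487, 1.2908, 0.0548258)–(-0.5487, 1.2908, -0.4526)  len=0.5074
  (v8,v13,v9) [+-+] → (-0.5487, 1.2908, -0.4526)–(-0.5487, 1.57366, -0.560627)  len=0.3028
  (v9,v13,v14) [+--] → (-0.5487, 1.57366, -0.560627)–(-0.5487, 2.02319, -0.7323)  len=0.4812
  (v9,v14,v5) [+-+] → (-0.5487, 2.02319, -0.7323)–(-0.5487, 2.25186, -0.362294)  len=0.4350
  (v5,v14,v10) [+--] → (-0.5487, 2.25186, -0.362294)–(-0.5487, 2.47575, 0)  len=0.4259
  (v15,v20,v16) [-+-] → (-0.5487, -2.47575, 0)–(-0.5487, -2.25186, 0.362294)  len=0.4259
  (v16,v20,v21) [-++] → (-0.5487, -2.25186, 0.362294)–(-0.5487, -2.02319, 0.7323)  len=0.4350
  (v16,v21,v17) [-+-] → (-0.5487, -2.02319, 0.7323)–(-0.5487, -1.57366, 0.560627)  len=0.4812
  (v17,v21,v22) [-++] → (-0.5487, -1.57366, 0.560627)–(-0.5487, -1.2908, 0.4526)  len=0.3028
  (v17,v22,v18) [-+-] → (-0.5487, -1.2908, 0.4526)–(-0.5487, -1.2908, -0.0548258)  len=0.5074
  (v18,v22,v23) [-++] → (-0.5487, -1.2908, -0.0548258)–(-0.5487, -1.2908, -0.4526)  len=0.3978
  (v18,v23,v19) [-+-] → (-0.5487, -1.2908, -0.4526)–(-0.5487, -1.59253, -0.567827)  len=0.3230
  (v19,v23,v24) [-++] → (-0.5487, -1.59253, -0.567827)–(-0.5487, -2.02319, -0.7323)  len=0.4610
  (v19,v24,v15) [-+-] → (-0.5487, -2.02319, -0.7323)–(-0.5487, -2.20678, -0.43522)  len=0.3492
  (v15,v24,v20) [-++] → (-0.5487, -2.20678, -0.43522)–(-0.5487, -2.47575, 0)  len=0.5116

Chained into 2 loop(s):
  loop 1: 10 segments, perimeter = 4.1949
  loop 2: 10 segments, perimeter = 4.1949
Total perimeter = 8.390


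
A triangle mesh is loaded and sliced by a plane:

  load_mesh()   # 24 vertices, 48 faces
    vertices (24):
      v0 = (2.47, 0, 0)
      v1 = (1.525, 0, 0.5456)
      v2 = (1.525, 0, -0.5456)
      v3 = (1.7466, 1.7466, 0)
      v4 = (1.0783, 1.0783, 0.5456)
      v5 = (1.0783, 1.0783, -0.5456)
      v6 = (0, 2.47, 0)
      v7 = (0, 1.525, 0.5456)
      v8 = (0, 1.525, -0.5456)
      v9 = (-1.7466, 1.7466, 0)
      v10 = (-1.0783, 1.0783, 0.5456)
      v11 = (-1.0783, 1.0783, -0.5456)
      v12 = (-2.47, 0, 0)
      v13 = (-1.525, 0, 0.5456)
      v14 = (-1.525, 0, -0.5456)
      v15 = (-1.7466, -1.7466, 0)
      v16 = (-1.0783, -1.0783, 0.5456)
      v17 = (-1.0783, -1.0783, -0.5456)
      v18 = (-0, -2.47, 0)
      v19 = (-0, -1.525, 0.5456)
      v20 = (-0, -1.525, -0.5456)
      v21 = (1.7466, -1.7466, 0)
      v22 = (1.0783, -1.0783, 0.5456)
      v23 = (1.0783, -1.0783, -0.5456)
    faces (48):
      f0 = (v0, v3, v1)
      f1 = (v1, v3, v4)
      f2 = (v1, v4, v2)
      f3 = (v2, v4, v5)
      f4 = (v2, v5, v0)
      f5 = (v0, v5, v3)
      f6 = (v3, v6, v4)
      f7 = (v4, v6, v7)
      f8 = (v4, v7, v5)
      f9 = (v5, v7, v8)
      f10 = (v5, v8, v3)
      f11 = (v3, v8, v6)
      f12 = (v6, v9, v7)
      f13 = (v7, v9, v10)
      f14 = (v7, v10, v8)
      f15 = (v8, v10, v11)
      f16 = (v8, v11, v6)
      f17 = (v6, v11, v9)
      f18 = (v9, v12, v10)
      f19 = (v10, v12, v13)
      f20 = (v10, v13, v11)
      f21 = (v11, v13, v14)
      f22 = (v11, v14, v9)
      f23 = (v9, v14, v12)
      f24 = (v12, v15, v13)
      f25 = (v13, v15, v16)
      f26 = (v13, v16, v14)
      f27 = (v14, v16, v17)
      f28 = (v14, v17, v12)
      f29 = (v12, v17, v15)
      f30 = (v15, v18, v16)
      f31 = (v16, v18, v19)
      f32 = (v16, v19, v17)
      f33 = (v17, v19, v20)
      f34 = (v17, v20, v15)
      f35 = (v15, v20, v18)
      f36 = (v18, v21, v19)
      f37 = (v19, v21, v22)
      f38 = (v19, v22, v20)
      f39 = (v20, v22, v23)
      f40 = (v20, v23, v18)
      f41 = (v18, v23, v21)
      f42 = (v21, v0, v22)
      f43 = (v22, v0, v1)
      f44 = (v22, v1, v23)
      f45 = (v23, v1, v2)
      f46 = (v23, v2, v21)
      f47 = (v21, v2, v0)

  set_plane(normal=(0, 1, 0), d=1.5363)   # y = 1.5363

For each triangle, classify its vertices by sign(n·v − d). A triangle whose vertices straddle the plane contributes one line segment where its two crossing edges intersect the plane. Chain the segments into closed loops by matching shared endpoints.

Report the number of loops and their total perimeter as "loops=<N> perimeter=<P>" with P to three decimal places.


loops=1 perimeter=7.692

Straddling triangles (14 of 48):
  (v0,v3,v1) [-+-] → (1.8337, 1.5363, 0)–(1.71992, 1.5363, 0.0656932)  len=0.1314
  (v1,v3,v4) [-+-] → (1.71992, 1.5363, 0.0656932)–(1.5363, 1.5363, 0.171689)  len=0.2120
  (v0,v5,v3) [--+] → (1.5363, 1.5363, -0.171689)–(1.8337, 1.5363, 0)  len=0.3434
  (v3,v6,v4) [++-] → (0.723438, 1.5363, 0.366046)–(1.5363, 1.5363, 0.171689)  len=0.8358
  (v4,v6,v7) [-+-] → (0.723438, 1.5363, 0.366046)–(0, 1.5363, 0.539076)  len=0.7438
  (v5,v8,v3) [--+] → (0.089064, 1.5363, -0.517778)–(1.5363, 1.5363, -0.171689)  len=1.4880
  (v3,v8,v6) [+-+] → (0.089064, 1.5363, -0.517778)–(0, 1.5363, -0.539076)  len=0.0916
  (v6,v9,v7) [++-] → (-0.089064, 1.5363, 0.517778)–(0, 1.5363, 0.539076)  len=0.0916
  (v7,v9,v10) [-+-] → (-0.089064, 1.5363, 0.517778)–(-1.5363, 1.5363, 0.171689)  len=1.4880
  (v8,v11,v6) [--+] → (-0.723438, 1.5363, -0.366046)–(0, 1.5363, -0.539076)  len=0.7438
  (v6,v11,v9) [+-+] → (-0.723438, 1.5363, -0.366046)–(-1.5363, 1.5363, -0.171689)  len=0.8358
  (v9,v12,v10) [+--] → (-1.8337, 1.5363, 0)–(-1.5363, 1.5363, 0.171689)  len=0.3434
  (v11,v14,v9) [--+] → (-1.71992, 1.5363, -0.0656932)–(-1.5363, 1.5363, -0.171689)  len=0.2120
  (v9,v14,v12) [+--] → (-1.71992, 1.5363, -0.0656932)–(-1.8337, 1.5363, 0)  len=0.1314

Chained into 1 loop(s):
  loop 1: 14 segments, perimeter = 7.6921
Total perimeter = 7.692


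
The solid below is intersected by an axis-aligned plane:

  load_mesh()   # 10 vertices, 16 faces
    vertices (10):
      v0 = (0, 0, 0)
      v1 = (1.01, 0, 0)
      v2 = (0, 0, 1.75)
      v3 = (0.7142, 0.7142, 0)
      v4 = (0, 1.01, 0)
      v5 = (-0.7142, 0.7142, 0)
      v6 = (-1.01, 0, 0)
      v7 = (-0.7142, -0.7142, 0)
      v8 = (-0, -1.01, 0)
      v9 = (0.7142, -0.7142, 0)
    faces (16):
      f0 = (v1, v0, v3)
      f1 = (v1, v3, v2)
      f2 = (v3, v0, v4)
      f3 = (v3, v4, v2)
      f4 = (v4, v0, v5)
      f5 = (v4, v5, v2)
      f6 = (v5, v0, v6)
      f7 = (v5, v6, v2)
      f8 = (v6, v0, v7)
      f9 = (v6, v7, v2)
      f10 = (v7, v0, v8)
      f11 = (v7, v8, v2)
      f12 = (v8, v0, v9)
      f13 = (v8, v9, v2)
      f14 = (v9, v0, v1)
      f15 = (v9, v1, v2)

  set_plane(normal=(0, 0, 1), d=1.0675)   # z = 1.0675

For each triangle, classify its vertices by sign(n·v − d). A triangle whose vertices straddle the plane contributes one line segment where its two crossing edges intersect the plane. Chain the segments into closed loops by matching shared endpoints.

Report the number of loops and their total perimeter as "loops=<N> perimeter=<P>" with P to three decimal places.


loops=1 perimeter=2.412

Straddling triangles (8 of 16):
  (v1,v3,v2) [--+] → (0.278538, 0.278538, 1.0675)–(0.3939, 0, 1.0675)  len=0.3015
  (v3,v4,v2) [--+] → (0, 0.3939, 1.0675)–(0.278538, 0.278538, 1.0675)  len=0.3015
  (v4,v5,v2) [--+] → (-0.278538, 0.278538, 1.0675)–(0, 0.3939, 1.0675)  len=0.3015
  (v5,v6,v2) [--+] → (-0.3939, 0, 1.0675)–(-0.278538, 0.278538, 1.0675)  len=0.3015
  (v6,v7,v2) [--+] → (-0.278538, -0.278538, 1.0675)–(-0.3939, 0, 1.0675)  len=0.3015
  (v7,v8,v2) [--+] → (0, -0.3939, 1.0675)–(-0.278538, -0.278538, 1.0675)  len=0.3015
  (v8,v9,v2) [--+] → (0.278538, -0.278538, 1.0675)–(0, -0.3939, 1.0675)  len=0.3015
  (v9,v1,v2) [--+] → (0.3939, 0, 1.0675)–(0.278538, -0.278538, 1.0675)  len=0.3015

Chained into 1 loop(s):
  loop 1: 8 segments, perimeter = 2.4119
Total perimeter = 2.412


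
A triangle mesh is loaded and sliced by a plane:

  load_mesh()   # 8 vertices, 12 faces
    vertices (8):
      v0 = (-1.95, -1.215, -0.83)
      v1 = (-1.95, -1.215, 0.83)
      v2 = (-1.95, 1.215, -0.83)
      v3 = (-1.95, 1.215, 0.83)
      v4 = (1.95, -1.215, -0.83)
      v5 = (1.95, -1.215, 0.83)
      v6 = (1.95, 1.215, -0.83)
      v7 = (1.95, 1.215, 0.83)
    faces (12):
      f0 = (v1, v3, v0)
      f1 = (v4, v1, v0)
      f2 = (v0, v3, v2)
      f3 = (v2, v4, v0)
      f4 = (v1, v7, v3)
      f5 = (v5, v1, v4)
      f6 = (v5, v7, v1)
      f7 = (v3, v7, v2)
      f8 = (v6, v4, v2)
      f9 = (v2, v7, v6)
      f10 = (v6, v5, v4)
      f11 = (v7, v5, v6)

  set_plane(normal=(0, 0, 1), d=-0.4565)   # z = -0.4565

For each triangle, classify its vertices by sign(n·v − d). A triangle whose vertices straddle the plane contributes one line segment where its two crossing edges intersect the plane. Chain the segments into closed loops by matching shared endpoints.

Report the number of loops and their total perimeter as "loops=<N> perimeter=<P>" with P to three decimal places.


Straddling triangles (8 of 12):
  (v1,v3,v0) [++-] → (-1.95, -0.66825, -0.4565)–(-1.95, -1.215, -0.4565)  len=0.5468
  (v4,v1,v0) [-+-] → (1.0725, -1.215, -0.4565)–(-1.95, -1.215, -0.4565)  len=3.0225
  (v0,v3,v2) [-+-] → (-1.95, -0.66825, -0.4565)–(-1.95, 1.215, -0.4565)  len=1.8833
  (v5,v1,v4) [++-] → (1.0725, -1.215, -0.4565)–(1.95, -1.215, -0.4565)  len=0.8775
  (v3,v7,v2) [++-] → (-1.0725, 1.215, -0.4565)–(-1.95, 1.215, -0.4565)  len=0.8775
  (v2,v7,v6) [-+-] → (-1.0725, 1.215, -0.4565)–(1.95, 1.215, -0.4565)  len=3.0225
  (v6,v5,v4) [-+-] → (1.95, 0.66825, -0.4565)–(1.95, -1.215, -0.4565)  len=1.8833
  (v7,v5,v6) [++-] → (1.95, 0.66825, -0.4565)–(1.95, 1.215, -0.4565)  len=0.5468

Chained into 1 loop(s):
  loop 1: 8 segments, perimeter = 12.6600
Total perimeter = 12.660

loops=1 perimeter=12.660
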